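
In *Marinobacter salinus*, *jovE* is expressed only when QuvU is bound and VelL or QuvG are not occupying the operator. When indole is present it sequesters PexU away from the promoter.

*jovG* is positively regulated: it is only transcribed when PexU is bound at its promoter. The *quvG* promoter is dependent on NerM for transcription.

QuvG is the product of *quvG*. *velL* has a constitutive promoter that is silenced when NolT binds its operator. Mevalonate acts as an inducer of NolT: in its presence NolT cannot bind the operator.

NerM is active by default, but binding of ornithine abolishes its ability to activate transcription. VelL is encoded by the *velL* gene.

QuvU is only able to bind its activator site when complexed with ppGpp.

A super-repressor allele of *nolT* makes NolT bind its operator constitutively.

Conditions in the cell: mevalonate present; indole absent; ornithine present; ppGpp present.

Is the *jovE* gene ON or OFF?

ON

NolT is constitutively active in this strain.
With repressor NolT bound, *velL* is not transcribed.
So VelL is not produced.
Ornithine is present, so NerM is inactive.
Required activator NerM is absent, so *quvG* is not transcribed.
So QuvG is not produced.
ppGpp is present, so QuvU is active.
No repressor is bound and QuvU is active, so *jovE* is transcribed.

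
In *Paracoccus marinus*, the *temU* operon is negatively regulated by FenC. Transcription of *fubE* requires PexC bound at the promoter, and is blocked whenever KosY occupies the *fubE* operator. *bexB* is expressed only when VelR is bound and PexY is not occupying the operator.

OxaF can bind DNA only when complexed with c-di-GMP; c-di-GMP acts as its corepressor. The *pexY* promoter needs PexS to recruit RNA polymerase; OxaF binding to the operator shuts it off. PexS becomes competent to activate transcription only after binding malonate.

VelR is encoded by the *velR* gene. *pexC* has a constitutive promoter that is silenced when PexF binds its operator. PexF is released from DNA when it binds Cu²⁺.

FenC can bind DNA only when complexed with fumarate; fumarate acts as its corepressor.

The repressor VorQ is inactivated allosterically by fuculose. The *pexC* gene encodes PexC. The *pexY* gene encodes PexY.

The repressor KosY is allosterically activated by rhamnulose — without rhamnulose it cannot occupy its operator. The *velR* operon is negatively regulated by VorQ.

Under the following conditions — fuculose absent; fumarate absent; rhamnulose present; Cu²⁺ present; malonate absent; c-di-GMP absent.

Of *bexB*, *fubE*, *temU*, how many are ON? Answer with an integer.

1

Fuculose is absent, so VorQ is active.
With repressor VorQ bound, *velR* is not transcribed.
So VelR is not produced.
Malonate is absent, so PexS is inactive.
c-di-GMP is absent, so OxaF is inactive.
Required activator PexS is absent, so *pexY* is not transcribed.
So PexY is not produced.
Required activator VelR is absent, so *bexB* is not transcribed.
→ *bexB* is OFF.
Cu²⁺ is present, so PexF is inactive.
With no repressor bound, *pexC* is transcribed.
So PexC is produced and active.
Rhamnulose is present, so KosY is active.
With repressor KosY bound, *fubE* is not transcribed.
→ *fubE* is OFF.
Fumarate is absent, so FenC is inactive.
With no repressor bound, *temU* is transcribed.
→ *temU* is ON.
1 of the 3 genes is transcribed.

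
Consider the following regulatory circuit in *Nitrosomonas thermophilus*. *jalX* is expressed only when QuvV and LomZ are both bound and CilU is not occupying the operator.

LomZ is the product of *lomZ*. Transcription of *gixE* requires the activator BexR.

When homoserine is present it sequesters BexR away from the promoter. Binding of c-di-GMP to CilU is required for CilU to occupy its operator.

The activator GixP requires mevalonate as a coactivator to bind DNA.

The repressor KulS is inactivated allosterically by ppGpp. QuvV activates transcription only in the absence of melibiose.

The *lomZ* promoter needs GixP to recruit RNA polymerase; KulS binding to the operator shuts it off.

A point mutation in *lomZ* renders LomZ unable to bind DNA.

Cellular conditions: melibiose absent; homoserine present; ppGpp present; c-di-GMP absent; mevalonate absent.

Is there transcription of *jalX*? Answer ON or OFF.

Melibiose is absent, so QuvV is active.
c-di-GMP is absent, so CilU is inactive.
LomZ is non-functional in this strain, so it has no effect.
Required activator LomZ is absent, so *jalX* is not transcribed.

OFF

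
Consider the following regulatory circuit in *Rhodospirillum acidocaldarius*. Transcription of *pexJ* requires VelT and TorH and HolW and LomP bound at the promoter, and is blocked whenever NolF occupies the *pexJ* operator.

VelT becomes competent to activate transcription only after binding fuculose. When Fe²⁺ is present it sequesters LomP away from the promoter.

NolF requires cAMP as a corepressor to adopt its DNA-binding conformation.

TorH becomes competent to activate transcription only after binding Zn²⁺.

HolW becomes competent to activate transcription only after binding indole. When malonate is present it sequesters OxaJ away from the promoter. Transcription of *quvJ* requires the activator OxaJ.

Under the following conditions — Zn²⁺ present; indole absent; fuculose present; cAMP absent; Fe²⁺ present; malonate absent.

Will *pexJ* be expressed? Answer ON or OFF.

OFF

cAMP is absent, so NolF is inactive.
Fuculose is present, so VelT is active.
Zn²⁺ is present, so TorH is active.
Indole is absent, so HolW is inactive.
Fe²⁺ is present, so LomP is inactive.
Required activator HolW is absent, so *pexJ* is not transcribed.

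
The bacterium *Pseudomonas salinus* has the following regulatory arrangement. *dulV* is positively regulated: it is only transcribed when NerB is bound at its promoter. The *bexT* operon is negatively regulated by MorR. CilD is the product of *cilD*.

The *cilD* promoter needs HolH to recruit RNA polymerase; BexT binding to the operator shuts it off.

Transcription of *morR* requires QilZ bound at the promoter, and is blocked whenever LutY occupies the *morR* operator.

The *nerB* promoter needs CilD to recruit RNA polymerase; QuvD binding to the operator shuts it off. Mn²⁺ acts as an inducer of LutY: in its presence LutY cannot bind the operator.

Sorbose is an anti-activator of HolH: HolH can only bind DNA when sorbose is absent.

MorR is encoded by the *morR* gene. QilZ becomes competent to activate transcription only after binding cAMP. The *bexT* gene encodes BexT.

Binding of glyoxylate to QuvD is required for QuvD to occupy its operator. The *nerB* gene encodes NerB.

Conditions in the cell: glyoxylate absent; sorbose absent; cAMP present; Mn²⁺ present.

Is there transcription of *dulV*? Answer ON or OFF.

ON

Mn²⁺ is present, so LutY is inactive.
cAMP is present, so QilZ is active.
No repressor is bound and QilZ is active, so *morR* is transcribed.
So MorR is produced and active.
With repressor MorR bound, *bexT* is not transcribed.
So BexT is not produced.
Sorbose is absent, so HolH is active.
No repressor is bound and HolH is active, so *cilD* is transcribed.
So CilD is produced and active.
Glyoxylate is absent, so QuvD is inactive.
No repressor is bound and CilD is active, so *nerB* is transcribed.
So NerB is produced and active.
No repressor is bound and NerB is active, so *dulV* is transcribed.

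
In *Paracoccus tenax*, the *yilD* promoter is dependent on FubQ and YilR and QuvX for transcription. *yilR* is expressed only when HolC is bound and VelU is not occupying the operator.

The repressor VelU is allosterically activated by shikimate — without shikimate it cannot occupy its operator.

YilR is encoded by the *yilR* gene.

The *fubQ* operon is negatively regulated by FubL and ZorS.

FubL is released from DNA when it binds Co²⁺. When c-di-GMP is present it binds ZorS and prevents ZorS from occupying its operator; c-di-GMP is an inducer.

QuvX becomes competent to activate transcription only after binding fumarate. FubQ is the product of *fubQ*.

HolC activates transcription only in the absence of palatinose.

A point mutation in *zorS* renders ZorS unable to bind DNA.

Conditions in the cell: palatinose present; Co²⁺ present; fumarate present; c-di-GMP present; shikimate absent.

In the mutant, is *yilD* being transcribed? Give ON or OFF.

Co²⁺ is present, so FubL is inactive.
ZorS is non-functional in this strain, so it has no effect.
With no repressor bound, *fubQ* is transcribed.
So FubQ is produced and active.
Palatinose is present, so HolC is inactive.
Shikimate is absent, so VelU is inactive.
Required activator HolC is absent, so *yilR* is not transcribed.
So YilR is not produced.
Fumarate is present, so QuvX is active.
Required activator YilR is absent, so *yilD* is not transcribed.

OFF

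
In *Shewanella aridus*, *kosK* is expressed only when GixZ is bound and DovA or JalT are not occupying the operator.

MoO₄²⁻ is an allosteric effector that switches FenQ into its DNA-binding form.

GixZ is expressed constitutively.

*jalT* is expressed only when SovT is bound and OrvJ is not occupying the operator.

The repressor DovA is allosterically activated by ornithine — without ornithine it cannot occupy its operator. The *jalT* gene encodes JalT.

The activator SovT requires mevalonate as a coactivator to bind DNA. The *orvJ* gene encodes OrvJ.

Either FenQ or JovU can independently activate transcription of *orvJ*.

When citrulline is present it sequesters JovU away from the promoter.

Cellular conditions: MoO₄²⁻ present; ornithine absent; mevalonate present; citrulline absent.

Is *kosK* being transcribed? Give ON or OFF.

ON

Ornithine is absent, so DovA is inactive.
GixZ is produced constitutively and is active.
MoO₄²⁻ is present, so FenQ is active.
Citrulline is absent, so JovU is active.
Activator FenQ is present, so *orvJ* is transcribed.
So OrvJ is produced and active.
Mevalonate is present, so SovT is active.
With repressor OrvJ bound, *jalT* is not transcribed.
So JalT is not produced.
No repressor is bound and GixZ is active, so *kosK* is transcribed.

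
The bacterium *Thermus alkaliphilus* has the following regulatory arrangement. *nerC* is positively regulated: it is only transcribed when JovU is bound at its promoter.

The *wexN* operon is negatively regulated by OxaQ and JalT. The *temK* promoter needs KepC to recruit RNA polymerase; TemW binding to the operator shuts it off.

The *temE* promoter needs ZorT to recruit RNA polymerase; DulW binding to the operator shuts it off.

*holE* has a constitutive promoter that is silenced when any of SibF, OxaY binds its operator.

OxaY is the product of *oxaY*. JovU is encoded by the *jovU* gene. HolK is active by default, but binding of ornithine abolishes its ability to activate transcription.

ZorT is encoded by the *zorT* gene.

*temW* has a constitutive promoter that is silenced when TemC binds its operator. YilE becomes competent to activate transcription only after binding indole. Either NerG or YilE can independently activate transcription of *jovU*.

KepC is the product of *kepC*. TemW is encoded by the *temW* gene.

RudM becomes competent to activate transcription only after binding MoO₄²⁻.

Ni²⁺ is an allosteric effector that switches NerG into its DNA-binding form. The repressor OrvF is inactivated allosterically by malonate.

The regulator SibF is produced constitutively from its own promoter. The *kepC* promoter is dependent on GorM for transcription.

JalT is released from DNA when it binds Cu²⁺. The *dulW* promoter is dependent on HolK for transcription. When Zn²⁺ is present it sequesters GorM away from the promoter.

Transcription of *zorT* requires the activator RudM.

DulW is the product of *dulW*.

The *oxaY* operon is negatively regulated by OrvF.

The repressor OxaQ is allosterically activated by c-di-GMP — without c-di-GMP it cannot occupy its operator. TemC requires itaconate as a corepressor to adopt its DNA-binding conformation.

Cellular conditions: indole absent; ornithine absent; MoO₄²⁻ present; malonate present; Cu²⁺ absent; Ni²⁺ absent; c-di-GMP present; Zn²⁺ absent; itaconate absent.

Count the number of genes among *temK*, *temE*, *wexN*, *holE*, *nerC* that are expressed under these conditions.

0

Itaconate is absent, so TemC is inactive.
With no repressor bound, *temW* is transcribed.
So TemW is produced and active.
Zn²⁺ is absent, so GorM is active.
No repressor is bound and GorM is active, so *kepC* is transcribed.
So KepC is produced and active.
With repressor TemW bound, *temK* is not transcribed.
→ *temK* is OFF.
Ornithine is absent, so HolK is active.
No repressor is bound and HolK is active, so *dulW* is transcribed.
So DulW is produced and active.
MoO₄²⁻ is present, so RudM is active.
No repressor is bound and RudM is active, so *zorT* is transcribed.
So ZorT is produced and active.
With repressor DulW bound, *temE* is not transcribed.
→ *temE* is OFF.
c-di-GMP is present, so OxaQ is active.
Cu²⁺ is absent, so JalT is active.
With repressor OxaQ bound, *wexN* is not transcribed.
→ *wexN* is OFF.
SibF is produced constitutively and is active.
Malonate is present, so OrvF is inactive.
With no repressor bound, *oxaY* is transcribed.
So OxaY is produced and active.
With repressor SibF bound, *holE* is not transcribed.
→ *holE* is OFF.
Ni²⁺ is absent, so NerG is inactive.
Indole is absent, so YilE is inactive.
No activator is available at the *jovU* promoter, so *jovU* is not transcribed.
So JovU is not produced.
Required activator JovU is absent, so *nerC* is not transcribed.
→ *nerC* is OFF.
0 of the 5 genes are transcribed.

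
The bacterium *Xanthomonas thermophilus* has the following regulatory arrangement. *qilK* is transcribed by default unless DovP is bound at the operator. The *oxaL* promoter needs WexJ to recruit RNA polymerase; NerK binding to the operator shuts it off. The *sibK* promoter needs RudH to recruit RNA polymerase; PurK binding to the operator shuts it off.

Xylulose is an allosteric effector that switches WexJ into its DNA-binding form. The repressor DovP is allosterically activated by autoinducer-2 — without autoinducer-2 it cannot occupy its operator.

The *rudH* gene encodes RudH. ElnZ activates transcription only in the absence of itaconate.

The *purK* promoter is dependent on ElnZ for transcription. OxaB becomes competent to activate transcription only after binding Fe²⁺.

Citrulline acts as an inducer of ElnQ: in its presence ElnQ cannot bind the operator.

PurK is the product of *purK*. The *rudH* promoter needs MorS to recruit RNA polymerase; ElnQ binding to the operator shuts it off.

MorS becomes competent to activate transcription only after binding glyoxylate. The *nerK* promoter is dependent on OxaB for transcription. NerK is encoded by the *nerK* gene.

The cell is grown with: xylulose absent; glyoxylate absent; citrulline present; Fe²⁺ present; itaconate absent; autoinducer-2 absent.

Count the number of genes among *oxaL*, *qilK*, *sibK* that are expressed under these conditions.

Xylulose is absent, so WexJ is inactive.
Fe²⁺ is present, so OxaB is active.
No repressor is bound and OxaB is active, so *nerK* is transcribed.
So NerK is produced and active.
With repressor NerK bound, *oxaL* is not transcribed.
→ *oxaL* is OFF.
Autoinducer-2 is absent, so DovP is inactive.
With no repressor bound, *qilK* is transcribed.
→ *qilK* is ON.
Itaconate is absent, so ElnZ is active.
No repressor is bound and ElnZ is active, so *purK* is transcribed.
So PurK is produced and active.
Citrulline is present, so ElnQ is inactive.
Glyoxylate is absent, so MorS is inactive.
Required activator MorS is absent, so *rudH* is not transcribed.
So RudH is not produced.
With repressor PurK bound, *sibK* is not transcribed.
→ *sibK* is OFF.
1 of the 3 genes is transcribed.

1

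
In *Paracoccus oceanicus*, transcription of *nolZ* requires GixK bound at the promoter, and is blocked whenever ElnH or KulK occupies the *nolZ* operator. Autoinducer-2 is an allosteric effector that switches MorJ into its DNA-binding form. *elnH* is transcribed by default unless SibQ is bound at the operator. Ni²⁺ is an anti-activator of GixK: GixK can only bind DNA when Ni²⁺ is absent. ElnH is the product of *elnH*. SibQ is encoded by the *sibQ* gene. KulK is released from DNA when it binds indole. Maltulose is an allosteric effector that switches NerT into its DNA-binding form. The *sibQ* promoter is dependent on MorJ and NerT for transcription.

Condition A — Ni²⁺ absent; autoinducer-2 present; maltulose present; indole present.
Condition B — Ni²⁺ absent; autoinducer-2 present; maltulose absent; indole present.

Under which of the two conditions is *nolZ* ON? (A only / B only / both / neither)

A only

Condition A:
Ni²⁺ is absent, so GixK is active.
Autoinducer-2 is present, so MorJ is active.
Maltulose is present, so NerT is active.
No repressor is bound and MorJ and NerT are active, so *sibQ* is transcribed.
So SibQ is produced and active.
With repressor SibQ bound, *elnH* is not transcribed.
So ElnH is not produced.
Indole is present, so KulK is inactive.
No repressor is bound and GixK is active, so *nolZ* is transcribed.
→ *nolZ* is ON in A.
Condition B:
Ni²⁺ is absent, so GixK is active.
Autoinducer-2 is present, so MorJ is active.
Maltulose is absent, so NerT is inactive.
Required activator NerT is absent, so *sibQ* is not transcribed.
So SibQ is not produced.
With no repressor bound, *elnH* is transcribed.
So ElnH is produced and active.
Indole is present, so KulK is inactive.
With repressor ElnH bound, *nolZ* is not transcribed.
→ *nolZ* is OFF in B.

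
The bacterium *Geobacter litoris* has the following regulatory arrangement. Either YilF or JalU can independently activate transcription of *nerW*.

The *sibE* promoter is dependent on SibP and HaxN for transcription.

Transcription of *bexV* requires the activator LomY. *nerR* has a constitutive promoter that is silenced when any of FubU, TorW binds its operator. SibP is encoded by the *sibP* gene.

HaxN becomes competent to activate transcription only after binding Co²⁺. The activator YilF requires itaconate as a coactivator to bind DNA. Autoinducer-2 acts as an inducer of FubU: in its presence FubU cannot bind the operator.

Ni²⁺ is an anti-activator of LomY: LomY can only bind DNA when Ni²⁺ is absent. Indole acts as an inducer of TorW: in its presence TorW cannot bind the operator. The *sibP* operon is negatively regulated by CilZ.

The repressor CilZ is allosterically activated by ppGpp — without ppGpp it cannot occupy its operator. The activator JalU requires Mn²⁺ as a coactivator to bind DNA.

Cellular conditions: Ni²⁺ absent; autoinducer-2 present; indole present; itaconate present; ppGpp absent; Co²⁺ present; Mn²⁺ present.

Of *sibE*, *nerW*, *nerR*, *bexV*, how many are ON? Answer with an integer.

ppGpp is absent, so CilZ is inactive.
With no repressor bound, *sibP* is transcribed.
So SibP is produced and active.
Co²⁺ is present, so HaxN is active.
No repressor is bound and SibP and HaxN are active, so *sibE* is transcribed.
→ *sibE* is ON.
Itaconate is present, so YilF is active.
Mn²⁺ is present, so JalU is active.
Activator YilF is present, so *nerW* is transcribed.
→ *nerW* is ON.
Autoinducer-2 is present, so FubU is inactive.
Indole is present, so TorW is inactive.
With no repressor bound, *nerR* is transcribed.
→ *nerR* is ON.
Ni²⁺ is absent, so LomY is active.
No repressor is bound and LomY is active, so *bexV* is transcribed.
→ *bexV* is ON.
4 of the 4 genes are transcribed.

4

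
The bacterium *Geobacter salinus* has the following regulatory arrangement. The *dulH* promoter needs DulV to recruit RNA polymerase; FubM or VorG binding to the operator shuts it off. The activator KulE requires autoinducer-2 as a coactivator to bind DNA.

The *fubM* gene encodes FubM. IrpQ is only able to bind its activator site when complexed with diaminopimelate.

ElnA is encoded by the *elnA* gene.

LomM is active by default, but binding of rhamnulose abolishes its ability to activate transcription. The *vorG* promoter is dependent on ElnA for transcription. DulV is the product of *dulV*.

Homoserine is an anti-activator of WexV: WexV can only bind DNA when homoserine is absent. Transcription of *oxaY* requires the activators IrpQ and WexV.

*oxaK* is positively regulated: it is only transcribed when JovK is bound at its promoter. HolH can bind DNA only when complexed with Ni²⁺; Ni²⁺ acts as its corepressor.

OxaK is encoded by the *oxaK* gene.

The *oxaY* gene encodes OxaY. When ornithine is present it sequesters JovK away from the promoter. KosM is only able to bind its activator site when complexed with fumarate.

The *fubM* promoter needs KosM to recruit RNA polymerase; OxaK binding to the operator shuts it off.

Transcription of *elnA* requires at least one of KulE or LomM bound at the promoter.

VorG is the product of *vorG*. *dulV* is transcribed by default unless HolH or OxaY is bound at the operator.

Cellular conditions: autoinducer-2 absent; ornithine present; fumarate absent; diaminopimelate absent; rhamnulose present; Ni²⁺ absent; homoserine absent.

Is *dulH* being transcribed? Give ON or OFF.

ON

Fumarate is absent, so KosM is inactive.
Ornithine is present, so JovK is inactive.
Required activator JovK is absent, so *oxaK* is not transcribed.
So OxaK is not produced.
Required activator KosM is absent, so *fubM* is not transcribed.
So FubM is not produced.
Ni²⁺ is absent, so HolH is inactive.
Diaminopimelate is absent, so IrpQ is inactive.
Homoserine is absent, so WexV is active.
Required activator IrpQ is absent, so *oxaY* is not transcribed.
So OxaY is not produced.
With no repressor bound, *dulV* is transcribed.
So DulV is produced and active.
Autoinducer-2 is absent, so KulE is inactive.
Rhamnulose is present, so LomM is inactive.
No activator is available at the *elnA* promoter, so *elnA* is not transcribed.
So ElnA is not produced.
Required activator ElnA is absent, so *vorG* is not transcribed.
So VorG is not produced.
No repressor is bound and DulV is active, so *dulH* is transcribed.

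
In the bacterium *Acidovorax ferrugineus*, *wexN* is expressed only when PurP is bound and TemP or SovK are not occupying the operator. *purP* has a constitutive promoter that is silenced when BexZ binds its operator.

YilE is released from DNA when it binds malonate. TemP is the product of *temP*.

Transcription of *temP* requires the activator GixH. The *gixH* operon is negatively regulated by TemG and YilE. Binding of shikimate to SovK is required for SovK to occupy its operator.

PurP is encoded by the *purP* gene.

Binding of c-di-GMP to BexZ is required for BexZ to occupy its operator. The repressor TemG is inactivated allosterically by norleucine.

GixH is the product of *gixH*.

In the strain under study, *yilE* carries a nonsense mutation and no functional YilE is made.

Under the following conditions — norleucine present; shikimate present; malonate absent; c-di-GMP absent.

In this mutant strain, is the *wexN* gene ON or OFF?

OFF

c-di-GMP is absent, so BexZ is inactive.
With no repressor bound, *purP* is transcribed.
So PurP is produced and active.
Norleucine is present, so TemG is inactive.
YilE is non-functional in this strain, so it has no effect.
With no repressor bound, *gixH* is transcribed.
So GixH is produced and active.
No repressor is bound and GixH is active, so *temP* is transcribed.
So TemP is produced and active.
Shikimate is present, so SovK is active.
With repressor TemP bound, *wexN* is not transcribed.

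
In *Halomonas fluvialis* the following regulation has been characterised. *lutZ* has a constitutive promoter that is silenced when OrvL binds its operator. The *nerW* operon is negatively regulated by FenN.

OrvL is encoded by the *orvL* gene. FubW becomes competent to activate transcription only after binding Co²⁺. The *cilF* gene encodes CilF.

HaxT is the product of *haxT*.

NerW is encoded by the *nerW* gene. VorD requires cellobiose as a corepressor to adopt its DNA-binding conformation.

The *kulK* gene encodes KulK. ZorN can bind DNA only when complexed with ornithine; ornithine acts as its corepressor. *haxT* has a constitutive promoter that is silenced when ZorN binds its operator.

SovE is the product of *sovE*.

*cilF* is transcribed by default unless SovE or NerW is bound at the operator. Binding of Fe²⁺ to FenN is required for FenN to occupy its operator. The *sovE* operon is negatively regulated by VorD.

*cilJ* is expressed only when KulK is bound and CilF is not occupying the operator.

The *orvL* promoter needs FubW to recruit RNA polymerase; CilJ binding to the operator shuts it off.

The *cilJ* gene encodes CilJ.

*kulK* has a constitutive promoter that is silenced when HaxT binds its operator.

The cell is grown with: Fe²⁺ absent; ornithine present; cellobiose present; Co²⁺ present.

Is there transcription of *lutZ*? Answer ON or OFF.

ON

Cellobiose is present, so VorD is active.
With repressor VorD bound, *sovE* is not transcribed.
So SovE is not produced.
Fe²⁺ is absent, so FenN is inactive.
With no repressor bound, *nerW* is transcribed.
So NerW is produced and active.
With repressor NerW bound, *cilF* is not transcribed.
So CilF is not produced.
Ornithine is present, so ZorN is active.
With repressor ZorN bound, *haxT* is not transcribed.
So HaxT is not produced.
With no repressor bound, *kulK* is transcribed.
So KulK is produced and active.
No repressor is bound and KulK is active, so *cilJ* is transcribed.
So CilJ is produced and active.
Co²⁺ is present, so FubW is active.
With repressor CilJ bound, *orvL* is not transcribed.
So OrvL is not produced.
With no repressor bound, *lutZ* is transcribed.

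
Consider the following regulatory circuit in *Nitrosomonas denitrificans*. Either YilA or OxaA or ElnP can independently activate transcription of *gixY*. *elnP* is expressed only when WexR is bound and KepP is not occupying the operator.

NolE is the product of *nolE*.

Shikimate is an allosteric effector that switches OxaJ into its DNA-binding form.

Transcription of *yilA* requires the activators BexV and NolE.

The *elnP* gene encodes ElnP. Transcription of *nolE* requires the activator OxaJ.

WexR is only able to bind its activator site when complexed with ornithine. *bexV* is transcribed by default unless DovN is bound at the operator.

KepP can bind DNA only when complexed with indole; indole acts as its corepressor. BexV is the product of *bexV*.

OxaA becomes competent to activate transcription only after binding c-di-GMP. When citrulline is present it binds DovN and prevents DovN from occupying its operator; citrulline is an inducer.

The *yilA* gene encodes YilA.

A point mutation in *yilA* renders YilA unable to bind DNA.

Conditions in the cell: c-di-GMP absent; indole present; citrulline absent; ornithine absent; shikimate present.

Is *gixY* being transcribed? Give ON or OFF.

YilA is non-functional in this strain, so it has no effect.
c-di-GMP is absent, so OxaA is inactive.
Ornithine is absent, so WexR is inactive.
Indole is present, so KepP is active.
With repressor KepP bound, *elnP* is not transcribed.
So ElnP is not produced.
No activator is available at the *gixY* promoter, so *gixY* is not transcribed.

OFF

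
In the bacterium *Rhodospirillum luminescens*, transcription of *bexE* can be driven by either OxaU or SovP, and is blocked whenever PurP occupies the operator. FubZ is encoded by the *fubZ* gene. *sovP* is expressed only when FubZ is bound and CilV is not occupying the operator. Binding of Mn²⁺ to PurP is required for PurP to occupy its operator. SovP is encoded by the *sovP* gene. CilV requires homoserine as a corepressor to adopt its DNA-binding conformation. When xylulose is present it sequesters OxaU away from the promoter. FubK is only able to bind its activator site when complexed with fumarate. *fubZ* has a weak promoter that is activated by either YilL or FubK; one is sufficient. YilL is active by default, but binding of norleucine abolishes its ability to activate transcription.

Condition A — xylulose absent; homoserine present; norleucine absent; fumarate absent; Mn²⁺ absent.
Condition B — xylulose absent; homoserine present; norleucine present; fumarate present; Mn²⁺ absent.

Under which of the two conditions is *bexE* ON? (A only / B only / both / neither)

both

Condition A:
Xylulose is absent, so OxaU is active.
Homoserine is present, so CilV is active.
Norleucine is absent, so YilL is active.
Fumarate is absent, so FubK is inactive.
Activator YilL is present, so *fubZ* is transcribed.
So FubZ is produced and active.
With repressor CilV bound, *sovP* is not transcribed.
So SovP is not produced.
Mn²⁺ is absent, so PurP is inactive.
Activator OxaU is present, so *bexE* is transcribed.
→ *bexE* is ON in A.
Condition B:
Xylulose is absent, so OxaU is active.
Homoserine is present, so CilV is active.
Norleucine is present, so YilL is inactive.
Fumarate is present, so FubK is active.
Activator FubK is present, so *fubZ* is transcribed.
So FubZ is produced and active.
With repressor CilV bound, *sovP* is not transcribed.
So SovP is not produced.
Mn²⁺ is absent, so PurP is inactive.
Activator OxaU is present, so *bexE* is transcribed.
→ *bexE* is ON in B.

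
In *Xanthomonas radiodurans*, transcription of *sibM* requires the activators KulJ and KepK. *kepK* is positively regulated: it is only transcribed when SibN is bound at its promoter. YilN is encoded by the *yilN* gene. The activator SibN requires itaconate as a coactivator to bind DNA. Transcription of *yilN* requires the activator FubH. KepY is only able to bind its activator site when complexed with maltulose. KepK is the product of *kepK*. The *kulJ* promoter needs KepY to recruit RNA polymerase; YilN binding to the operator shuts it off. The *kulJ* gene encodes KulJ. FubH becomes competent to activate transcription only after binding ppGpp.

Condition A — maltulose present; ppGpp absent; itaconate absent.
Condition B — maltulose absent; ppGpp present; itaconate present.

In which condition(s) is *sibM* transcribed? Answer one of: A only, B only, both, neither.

neither

Condition A:
Maltulose is present, so KepY is active.
ppGpp is absent, so FubH is inactive.
Required activator FubH is absent, so *yilN* is not transcribed.
So YilN is not produced.
No repressor is bound and KepY is active, so *kulJ* is transcribed.
So KulJ is produced and active.
Itaconate is absent, so SibN is inactive.
Required activator SibN is absent, so *kepK* is not transcribed.
So KepK is not produced.
Required activator KepK is absent, so *sibM* is not transcribed.
→ *sibM* is OFF in A.
Condition B:
Maltulose is absent, so KepY is inactive.
ppGpp is present, so FubH is active.
No repressor is bound and FubH is active, so *yilN* is transcribed.
So YilN is produced and active.
With repressor YilN bound, *kulJ* is not transcribed.
So KulJ is not produced.
Itaconate is present, so SibN is active.
No repressor is bound and SibN is active, so *kepK* is transcribed.
So KepK is produced and active.
Required activator KulJ is absent, so *sibM* is not transcribed.
→ *sibM* is OFF in B.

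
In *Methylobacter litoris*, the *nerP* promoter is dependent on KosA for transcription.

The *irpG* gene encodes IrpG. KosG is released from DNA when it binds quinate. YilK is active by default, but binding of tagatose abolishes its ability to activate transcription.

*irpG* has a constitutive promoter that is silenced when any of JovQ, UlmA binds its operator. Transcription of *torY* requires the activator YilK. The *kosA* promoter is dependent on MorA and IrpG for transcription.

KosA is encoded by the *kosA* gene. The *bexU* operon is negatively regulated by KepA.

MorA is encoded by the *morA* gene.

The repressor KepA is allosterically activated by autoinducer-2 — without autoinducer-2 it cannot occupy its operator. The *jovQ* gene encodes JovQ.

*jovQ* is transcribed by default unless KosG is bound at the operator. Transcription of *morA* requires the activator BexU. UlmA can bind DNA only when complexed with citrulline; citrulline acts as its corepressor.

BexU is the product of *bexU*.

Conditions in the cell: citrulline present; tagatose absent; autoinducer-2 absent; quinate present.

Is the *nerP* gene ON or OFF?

Autoinducer-2 is absent, so KepA is inactive.
With no repressor bound, *bexU* is transcribed.
So BexU is produced and active.
No repressor is bound and BexU is active, so *morA* is transcribed.
So MorA is produced and active.
Quinate is present, so KosG is inactive.
With no repressor bound, *jovQ* is transcribed.
So JovQ is produced and active.
Citrulline is present, so UlmA is active.
With repressor JovQ bound, *irpG* is not transcribed.
So IrpG is not produced.
Required activator IrpG is absent, so *kosA* is not transcribed.
So KosA is not produced.
Required activator KosA is absent, so *nerP* is not transcribed.

OFF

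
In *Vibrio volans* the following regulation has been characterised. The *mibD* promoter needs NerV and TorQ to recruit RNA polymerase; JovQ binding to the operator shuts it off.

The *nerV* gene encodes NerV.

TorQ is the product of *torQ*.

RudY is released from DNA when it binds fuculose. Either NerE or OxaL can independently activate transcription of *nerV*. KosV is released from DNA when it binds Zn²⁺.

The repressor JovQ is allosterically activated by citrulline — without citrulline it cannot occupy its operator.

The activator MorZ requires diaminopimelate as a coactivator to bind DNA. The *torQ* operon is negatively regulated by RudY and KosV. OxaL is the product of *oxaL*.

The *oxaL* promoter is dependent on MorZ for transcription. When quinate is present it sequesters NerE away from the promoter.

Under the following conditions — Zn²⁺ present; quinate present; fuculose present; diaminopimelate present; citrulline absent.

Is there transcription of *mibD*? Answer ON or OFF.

ON

Citrulline is absent, so JovQ is inactive.
Quinate is present, so NerE is inactive.
Diaminopimelate is present, so MorZ is active.
No repressor is bound and MorZ is active, so *oxaL* is transcribed.
So OxaL is produced and active.
Activator OxaL is present, so *nerV* is transcribed.
So NerV is produced and active.
Fuculose is present, so RudY is inactive.
Zn²⁺ is present, so KosV is inactive.
With no repressor bound, *torQ* is transcribed.
So TorQ is produced and active.
No repressor is bound and NerV and TorQ are active, so *mibD* is transcribed.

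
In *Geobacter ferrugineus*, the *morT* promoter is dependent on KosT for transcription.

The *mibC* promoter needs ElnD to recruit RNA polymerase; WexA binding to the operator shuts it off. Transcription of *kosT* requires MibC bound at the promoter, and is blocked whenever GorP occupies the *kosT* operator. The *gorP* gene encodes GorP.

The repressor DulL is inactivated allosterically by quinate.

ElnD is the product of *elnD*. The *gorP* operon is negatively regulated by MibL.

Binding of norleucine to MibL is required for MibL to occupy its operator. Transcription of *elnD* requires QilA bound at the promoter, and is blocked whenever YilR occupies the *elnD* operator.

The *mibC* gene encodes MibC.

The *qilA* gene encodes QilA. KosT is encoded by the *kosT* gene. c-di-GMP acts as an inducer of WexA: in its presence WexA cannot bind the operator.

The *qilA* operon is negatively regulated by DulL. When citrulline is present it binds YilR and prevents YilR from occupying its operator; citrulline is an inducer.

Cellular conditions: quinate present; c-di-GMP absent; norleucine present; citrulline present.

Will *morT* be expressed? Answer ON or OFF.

OFF

Quinate is present, so DulL is inactive.
With no repressor bound, *qilA* is transcribed.
So QilA is produced and active.
Citrulline is present, so YilR is inactive.
No repressor is bound and QilA is active, so *elnD* is transcribed.
So ElnD is produced and active.
c-di-GMP is absent, so WexA is active.
With repressor WexA bound, *mibC* is not transcribed.
So MibC is not produced.
Norleucine is present, so MibL is active.
With repressor MibL bound, *gorP* is not transcribed.
So GorP is not produced.
Required activator MibC is absent, so *kosT* is not transcribed.
So KosT is not produced.
Required activator KosT is absent, so *morT* is not transcribed.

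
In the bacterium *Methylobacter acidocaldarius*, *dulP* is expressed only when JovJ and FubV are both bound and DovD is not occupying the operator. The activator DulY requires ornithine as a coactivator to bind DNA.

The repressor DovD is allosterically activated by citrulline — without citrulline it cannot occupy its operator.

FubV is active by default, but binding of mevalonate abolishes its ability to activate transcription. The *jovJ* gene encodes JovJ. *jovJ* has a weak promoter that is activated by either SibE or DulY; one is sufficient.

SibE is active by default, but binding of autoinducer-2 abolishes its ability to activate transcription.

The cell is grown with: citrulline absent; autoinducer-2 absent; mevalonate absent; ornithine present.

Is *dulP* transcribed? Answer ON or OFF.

ON

Autoinducer-2 is absent, so SibE is active.
Ornithine is present, so DulY is active.
Activator SibE is present, so *jovJ* is transcribed.
So JovJ is produced and active.
Mevalonate is absent, so FubV is active.
Citrulline is absent, so DovD is inactive.
No repressor is bound and JovJ and FubV are active, so *dulP* is transcribed.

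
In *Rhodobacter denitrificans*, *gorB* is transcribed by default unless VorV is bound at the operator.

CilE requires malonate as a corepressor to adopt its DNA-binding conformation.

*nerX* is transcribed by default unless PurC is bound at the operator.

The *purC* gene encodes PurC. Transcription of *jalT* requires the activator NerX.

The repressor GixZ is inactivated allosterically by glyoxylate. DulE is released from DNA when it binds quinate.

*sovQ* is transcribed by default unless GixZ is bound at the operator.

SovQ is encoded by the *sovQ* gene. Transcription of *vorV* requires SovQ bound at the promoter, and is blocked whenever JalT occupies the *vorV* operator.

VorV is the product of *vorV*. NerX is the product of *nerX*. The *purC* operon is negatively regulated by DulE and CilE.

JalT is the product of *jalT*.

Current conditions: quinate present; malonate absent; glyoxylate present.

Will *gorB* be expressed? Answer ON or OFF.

OFF

Quinate is present, so DulE is inactive.
Malonate is absent, so CilE is inactive.
With no repressor bound, *purC* is transcribed.
So PurC is produced and active.
With repressor PurC bound, *nerX* is not transcribed.
So NerX is not produced.
Required activator NerX is absent, so *jalT* is not transcribed.
So JalT is not produced.
Glyoxylate is present, so GixZ is inactive.
With no repressor bound, *sovQ* is transcribed.
So SovQ is produced and active.
No repressor is bound and SovQ is active, so *vorV* is transcribed.
So VorV is produced and active.
With repressor VorV bound, *gorB* is not transcribed.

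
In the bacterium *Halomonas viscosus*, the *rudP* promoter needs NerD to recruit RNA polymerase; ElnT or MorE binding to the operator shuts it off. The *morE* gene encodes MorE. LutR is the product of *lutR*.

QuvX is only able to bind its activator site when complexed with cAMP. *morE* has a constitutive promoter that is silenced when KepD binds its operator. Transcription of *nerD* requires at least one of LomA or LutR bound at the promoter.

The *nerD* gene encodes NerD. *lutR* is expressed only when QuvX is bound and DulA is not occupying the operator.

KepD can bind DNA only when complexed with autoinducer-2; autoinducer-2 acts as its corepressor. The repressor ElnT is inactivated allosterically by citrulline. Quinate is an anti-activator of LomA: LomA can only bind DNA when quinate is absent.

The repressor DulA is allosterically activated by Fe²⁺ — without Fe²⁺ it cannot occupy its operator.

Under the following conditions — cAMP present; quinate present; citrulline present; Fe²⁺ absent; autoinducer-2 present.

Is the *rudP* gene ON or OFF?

Quinate is present, so LomA is inactive.
Fe²⁺ is absent, so DulA is inactive.
cAMP is present, so QuvX is active.
No repressor is bound and QuvX is active, so *lutR* is transcribed.
So LutR is produced and active.
Activator LutR is present, so *nerD* is transcribed.
So NerD is produced and active.
Citrulline is present, so ElnT is inactive.
Autoinducer-2 is present, so KepD is active.
With repressor KepD bound, *morE* is not transcribed.
So MorE is not produced.
No repressor is bound and NerD is active, so *rudP* is transcribed.

ON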